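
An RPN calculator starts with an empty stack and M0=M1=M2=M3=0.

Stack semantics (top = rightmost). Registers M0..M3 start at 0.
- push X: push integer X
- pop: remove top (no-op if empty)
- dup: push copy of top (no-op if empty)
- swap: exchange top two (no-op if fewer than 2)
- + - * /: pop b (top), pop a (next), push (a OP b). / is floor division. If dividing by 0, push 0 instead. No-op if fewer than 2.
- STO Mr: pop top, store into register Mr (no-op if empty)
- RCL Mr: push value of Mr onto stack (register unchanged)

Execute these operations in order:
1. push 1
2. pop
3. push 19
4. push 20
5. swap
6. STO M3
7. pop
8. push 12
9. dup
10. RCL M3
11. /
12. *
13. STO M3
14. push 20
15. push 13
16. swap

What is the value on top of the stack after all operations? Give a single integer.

After op 1 (push 1): stack=[1] mem=[0,0,0,0]
After op 2 (pop): stack=[empty] mem=[0,0,0,0]
After op 3 (push 19): stack=[19] mem=[0,0,0,0]
After op 4 (push 20): stack=[19,20] mem=[0,0,0,0]
After op 5 (swap): stack=[20,19] mem=[0,0,0,0]
After op 6 (STO M3): stack=[20] mem=[0,0,0,19]
After op 7 (pop): stack=[empty] mem=[0,0,0,19]
After op 8 (push 12): stack=[12] mem=[0,0,0,19]
After op 9 (dup): stack=[12,12] mem=[0,0,0,19]
After op 10 (RCL M3): stack=[12,12,19] mem=[0,0,0,19]
After op 11 (/): stack=[12,0] mem=[0,0,0,19]
After op 12 (*): stack=[0] mem=[0,0,0,19]
After op 13 (STO M3): stack=[empty] mem=[0,0,0,0]
After op 14 (push 20): stack=[20] mem=[0,0,0,0]
After op 15 (push 13): stack=[20,13] mem=[0,0,0,0]
After op 16 (swap): stack=[13,20] mem=[0,0,0,0]

Answer: 20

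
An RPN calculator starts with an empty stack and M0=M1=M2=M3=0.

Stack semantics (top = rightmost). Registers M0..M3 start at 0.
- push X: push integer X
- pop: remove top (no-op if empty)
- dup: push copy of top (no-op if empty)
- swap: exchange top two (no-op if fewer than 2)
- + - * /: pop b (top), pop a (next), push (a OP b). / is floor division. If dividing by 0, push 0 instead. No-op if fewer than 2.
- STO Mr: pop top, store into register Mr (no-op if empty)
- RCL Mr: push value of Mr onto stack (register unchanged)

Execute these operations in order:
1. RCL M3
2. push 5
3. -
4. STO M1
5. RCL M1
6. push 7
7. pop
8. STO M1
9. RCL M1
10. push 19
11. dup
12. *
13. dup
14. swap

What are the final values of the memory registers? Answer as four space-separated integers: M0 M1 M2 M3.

After op 1 (RCL M3): stack=[0] mem=[0,0,0,0]
After op 2 (push 5): stack=[0,5] mem=[0,0,0,0]
After op 3 (-): stack=[-5] mem=[0,0,0,0]
After op 4 (STO M1): stack=[empty] mem=[0,-5,0,0]
After op 5 (RCL M1): stack=[-5] mem=[0,-5,0,0]
After op 6 (push 7): stack=[-5,7] mem=[0,-5,0,0]
After op 7 (pop): stack=[-5] mem=[0,-5,0,0]
After op 8 (STO M1): stack=[empty] mem=[0,-5,0,0]
After op 9 (RCL M1): stack=[-5] mem=[0,-5,0,0]
After op 10 (push 19): stack=[-5,19] mem=[0,-5,0,0]
After op 11 (dup): stack=[-5,19,19] mem=[0,-5,0,0]
After op 12 (*): stack=[-5,361] mem=[0,-5,0,0]
After op 13 (dup): stack=[-5,361,361] mem=[0,-5,0,0]
After op 14 (swap): stack=[-5,361,361] mem=[0,-5,0,0]

Answer: 0 -5 0 0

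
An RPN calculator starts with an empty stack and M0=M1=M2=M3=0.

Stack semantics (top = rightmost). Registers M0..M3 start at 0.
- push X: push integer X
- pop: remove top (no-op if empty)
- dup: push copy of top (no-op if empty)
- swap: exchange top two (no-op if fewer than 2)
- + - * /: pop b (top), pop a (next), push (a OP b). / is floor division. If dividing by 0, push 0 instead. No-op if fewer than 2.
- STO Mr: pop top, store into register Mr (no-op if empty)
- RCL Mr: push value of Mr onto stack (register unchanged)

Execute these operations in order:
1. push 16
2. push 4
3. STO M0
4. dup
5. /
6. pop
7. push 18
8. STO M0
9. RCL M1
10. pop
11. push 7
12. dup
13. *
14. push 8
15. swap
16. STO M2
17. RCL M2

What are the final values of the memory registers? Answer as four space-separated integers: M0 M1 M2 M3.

Answer: 18 0 49 0

Derivation:
After op 1 (push 16): stack=[16] mem=[0,0,0,0]
After op 2 (push 4): stack=[16,4] mem=[0,0,0,0]
After op 3 (STO M0): stack=[16] mem=[4,0,0,0]
After op 4 (dup): stack=[16,16] mem=[4,0,0,0]
After op 5 (/): stack=[1] mem=[4,0,0,0]
After op 6 (pop): stack=[empty] mem=[4,0,0,0]
After op 7 (push 18): stack=[18] mem=[4,0,0,0]
After op 8 (STO M0): stack=[empty] mem=[18,0,0,0]
After op 9 (RCL M1): stack=[0] mem=[18,0,0,0]
After op 10 (pop): stack=[empty] mem=[18,0,0,0]
After op 11 (push 7): stack=[7] mem=[18,0,0,0]
After op 12 (dup): stack=[7,7] mem=[18,0,0,0]
After op 13 (*): stack=[49] mem=[18,0,0,0]
After op 14 (push 8): stack=[49,8] mem=[18,0,0,0]
After op 15 (swap): stack=[8,49] mem=[18,0,0,0]
After op 16 (STO M2): stack=[8] mem=[18,0,49,0]
After op 17 (RCL M2): stack=[8,49] mem=[18,0,49,0]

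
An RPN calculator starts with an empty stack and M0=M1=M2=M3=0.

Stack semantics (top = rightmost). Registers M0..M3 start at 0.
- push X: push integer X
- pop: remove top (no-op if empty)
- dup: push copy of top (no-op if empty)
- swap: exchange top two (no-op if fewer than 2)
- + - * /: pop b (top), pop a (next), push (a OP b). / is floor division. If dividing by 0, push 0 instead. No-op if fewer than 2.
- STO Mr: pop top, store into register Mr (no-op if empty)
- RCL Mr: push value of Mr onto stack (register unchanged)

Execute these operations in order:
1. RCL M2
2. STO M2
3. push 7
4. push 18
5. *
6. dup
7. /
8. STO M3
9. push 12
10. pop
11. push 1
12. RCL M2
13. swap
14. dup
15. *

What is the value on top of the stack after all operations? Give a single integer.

After op 1 (RCL M2): stack=[0] mem=[0,0,0,0]
After op 2 (STO M2): stack=[empty] mem=[0,0,0,0]
After op 3 (push 7): stack=[7] mem=[0,0,0,0]
After op 4 (push 18): stack=[7,18] mem=[0,0,0,0]
After op 5 (*): stack=[126] mem=[0,0,0,0]
After op 6 (dup): stack=[126,126] mem=[0,0,0,0]
After op 7 (/): stack=[1] mem=[0,0,0,0]
After op 8 (STO M3): stack=[empty] mem=[0,0,0,1]
After op 9 (push 12): stack=[12] mem=[0,0,0,1]
After op 10 (pop): stack=[empty] mem=[0,0,0,1]
After op 11 (push 1): stack=[1] mem=[0,0,0,1]
After op 12 (RCL M2): stack=[1,0] mem=[0,0,0,1]
After op 13 (swap): stack=[0,1] mem=[0,0,0,1]
After op 14 (dup): stack=[0,1,1] mem=[0,0,0,1]
After op 15 (*): stack=[0,1] mem=[0,0,0,1]

Answer: 1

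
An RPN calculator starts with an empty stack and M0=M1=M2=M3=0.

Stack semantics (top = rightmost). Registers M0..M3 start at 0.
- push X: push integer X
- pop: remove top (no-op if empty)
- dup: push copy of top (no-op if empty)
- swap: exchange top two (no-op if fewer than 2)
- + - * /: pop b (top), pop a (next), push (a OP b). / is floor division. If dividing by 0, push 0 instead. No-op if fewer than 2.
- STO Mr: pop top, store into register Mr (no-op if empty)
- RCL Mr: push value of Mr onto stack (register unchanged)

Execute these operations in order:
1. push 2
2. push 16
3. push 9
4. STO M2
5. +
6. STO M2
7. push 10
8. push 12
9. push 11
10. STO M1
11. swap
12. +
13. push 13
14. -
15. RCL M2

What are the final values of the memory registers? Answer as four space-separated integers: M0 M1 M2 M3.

Answer: 0 11 18 0

Derivation:
After op 1 (push 2): stack=[2] mem=[0,0,0,0]
After op 2 (push 16): stack=[2,16] mem=[0,0,0,0]
After op 3 (push 9): stack=[2,16,9] mem=[0,0,0,0]
After op 4 (STO M2): stack=[2,16] mem=[0,0,9,0]
After op 5 (+): stack=[18] mem=[0,0,9,0]
After op 6 (STO M2): stack=[empty] mem=[0,0,18,0]
After op 7 (push 10): stack=[10] mem=[0,0,18,0]
After op 8 (push 12): stack=[10,12] mem=[0,0,18,0]
After op 9 (push 11): stack=[10,12,11] mem=[0,0,18,0]
After op 10 (STO M1): stack=[10,12] mem=[0,11,18,0]
After op 11 (swap): stack=[12,10] mem=[0,11,18,0]
After op 12 (+): stack=[22] mem=[0,11,18,0]
After op 13 (push 13): stack=[22,13] mem=[0,11,18,0]
After op 14 (-): stack=[9] mem=[0,11,18,0]
After op 15 (RCL M2): stack=[9,18] mem=[0,11,18,0]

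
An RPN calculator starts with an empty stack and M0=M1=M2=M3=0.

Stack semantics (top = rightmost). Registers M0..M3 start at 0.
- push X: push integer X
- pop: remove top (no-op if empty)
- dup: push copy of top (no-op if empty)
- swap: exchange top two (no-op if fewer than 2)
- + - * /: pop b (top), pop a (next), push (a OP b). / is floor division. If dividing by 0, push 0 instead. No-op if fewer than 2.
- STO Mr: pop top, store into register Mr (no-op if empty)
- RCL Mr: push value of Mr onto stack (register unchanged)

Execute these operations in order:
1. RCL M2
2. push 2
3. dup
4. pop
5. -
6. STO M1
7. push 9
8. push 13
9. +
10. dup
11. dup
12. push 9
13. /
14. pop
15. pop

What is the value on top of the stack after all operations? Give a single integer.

After op 1 (RCL M2): stack=[0] mem=[0,0,0,0]
After op 2 (push 2): stack=[0,2] mem=[0,0,0,0]
After op 3 (dup): stack=[0,2,2] mem=[0,0,0,0]
After op 4 (pop): stack=[0,2] mem=[0,0,0,0]
After op 5 (-): stack=[-2] mem=[0,0,0,0]
After op 6 (STO M1): stack=[empty] mem=[0,-2,0,0]
After op 7 (push 9): stack=[9] mem=[0,-2,0,0]
After op 8 (push 13): stack=[9,13] mem=[0,-2,0,0]
After op 9 (+): stack=[22] mem=[0,-2,0,0]
After op 10 (dup): stack=[22,22] mem=[0,-2,0,0]
After op 11 (dup): stack=[22,22,22] mem=[0,-2,0,0]
After op 12 (push 9): stack=[22,22,22,9] mem=[0,-2,0,0]
After op 13 (/): stack=[22,22,2] mem=[0,-2,0,0]
After op 14 (pop): stack=[22,22] mem=[0,-2,0,0]
After op 15 (pop): stack=[22] mem=[0,-2,0,0]

Answer: 22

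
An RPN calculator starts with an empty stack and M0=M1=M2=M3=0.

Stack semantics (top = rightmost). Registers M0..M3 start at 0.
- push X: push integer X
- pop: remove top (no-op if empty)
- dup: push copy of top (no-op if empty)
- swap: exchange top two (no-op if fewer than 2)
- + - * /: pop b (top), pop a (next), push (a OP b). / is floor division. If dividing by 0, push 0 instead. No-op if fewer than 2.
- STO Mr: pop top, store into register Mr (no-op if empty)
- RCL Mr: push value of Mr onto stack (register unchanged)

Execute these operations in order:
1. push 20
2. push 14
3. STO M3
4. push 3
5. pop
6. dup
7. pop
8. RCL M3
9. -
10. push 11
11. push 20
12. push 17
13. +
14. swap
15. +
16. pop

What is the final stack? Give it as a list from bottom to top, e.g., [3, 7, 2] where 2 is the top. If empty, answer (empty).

Answer: [6]

Derivation:
After op 1 (push 20): stack=[20] mem=[0,0,0,0]
After op 2 (push 14): stack=[20,14] mem=[0,0,0,0]
After op 3 (STO M3): stack=[20] mem=[0,0,0,14]
After op 4 (push 3): stack=[20,3] mem=[0,0,0,14]
After op 5 (pop): stack=[20] mem=[0,0,0,14]
After op 6 (dup): stack=[20,20] mem=[0,0,0,14]
After op 7 (pop): stack=[20] mem=[0,0,0,14]
After op 8 (RCL M3): stack=[20,14] mem=[0,0,0,14]
After op 9 (-): stack=[6] mem=[0,0,0,14]
After op 10 (push 11): stack=[6,11] mem=[0,0,0,14]
After op 11 (push 20): stack=[6,11,20] mem=[0,0,0,14]
After op 12 (push 17): stack=[6,11,20,17] mem=[0,0,0,14]
After op 13 (+): stack=[6,11,37] mem=[0,0,0,14]
After op 14 (swap): stack=[6,37,11] mem=[0,0,0,14]
After op 15 (+): stack=[6,48] mem=[0,0,0,14]
After op 16 (pop): stack=[6] mem=[0,0,0,14]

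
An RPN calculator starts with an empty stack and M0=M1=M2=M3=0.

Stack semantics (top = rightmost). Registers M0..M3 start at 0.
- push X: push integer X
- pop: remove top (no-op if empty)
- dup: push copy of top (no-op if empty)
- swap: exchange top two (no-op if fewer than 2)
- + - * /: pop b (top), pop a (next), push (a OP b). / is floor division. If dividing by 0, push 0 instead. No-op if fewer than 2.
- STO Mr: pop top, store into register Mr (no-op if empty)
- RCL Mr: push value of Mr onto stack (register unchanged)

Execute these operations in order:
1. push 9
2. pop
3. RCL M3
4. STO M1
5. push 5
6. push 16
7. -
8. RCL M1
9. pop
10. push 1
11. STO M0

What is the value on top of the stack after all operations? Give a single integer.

After op 1 (push 9): stack=[9] mem=[0,0,0,0]
After op 2 (pop): stack=[empty] mem=[0,0,0,0]
After op 3 (RCL M3): stack=[0] mem=[0,0,0,0]
After op 4 (STO M1): stack=[empty] mem=[0,0,0,0]
After op 5 (push 5): stack=[5] mem=[0,0,0,0]
After op 6 (push 16): stack=[5,16] mem=[0,0,0,0]
After op 7 (-): stack=[-11] mem=[0,0,0,0]
After op 8 (RCL M1): stack=[-11,0] mem=[0,0,0,0]
After op 9 (pop): stack=[-11] mem=[0,0,0,0]
After op 10 (push 1): stack=[-11,1] mem=[0,0,0,0]
After op 11 (STO M0): stack=[-11] mem=[1,0,0,0]

Answer: -11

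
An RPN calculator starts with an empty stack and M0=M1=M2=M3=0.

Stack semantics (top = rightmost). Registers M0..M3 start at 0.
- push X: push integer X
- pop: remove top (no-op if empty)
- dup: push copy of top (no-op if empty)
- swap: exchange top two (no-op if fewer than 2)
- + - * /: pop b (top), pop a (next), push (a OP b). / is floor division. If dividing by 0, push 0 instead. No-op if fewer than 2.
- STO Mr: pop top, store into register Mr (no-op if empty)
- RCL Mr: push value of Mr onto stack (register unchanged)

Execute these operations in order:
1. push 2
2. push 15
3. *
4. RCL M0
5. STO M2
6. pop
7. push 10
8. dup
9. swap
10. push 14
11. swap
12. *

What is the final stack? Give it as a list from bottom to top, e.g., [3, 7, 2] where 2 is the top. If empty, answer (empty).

Answer: [10, 140]

Derivation:
After op 1 (push 2): stack=[2] mem=[0,0,0,0]
After op 2 (push 15): stack=[2,15] mem=[0,0,0,0]
After op 3 (*): stack=[30] mem=[0,0,0,0]
After op 4 (RCL M0): stack=[30,0] mem=[0,0,0,0]
After op 5 (STO M2): stack=[30] mem=[0,0,0,0]
After op 6 (pop): stack=[empty] mem=[0,0,0,0]
After op 7 (push 10): stack=[10] mem=[0,0,0,0]
After op 8 (dup): stack=[10,10] mem=[0,0,0,0]
After op 9 (swap): stack=[10,10] mem=[0,0,0,0]
After op 10 (push 14): stack=[10,10,14] mem=[0,0,0,0]
After op 11 (swap): stack=[10,14,10] mem=[0,0,0,0]
After op 12 (*): stack=[10,140] mem=[0,0,0,0]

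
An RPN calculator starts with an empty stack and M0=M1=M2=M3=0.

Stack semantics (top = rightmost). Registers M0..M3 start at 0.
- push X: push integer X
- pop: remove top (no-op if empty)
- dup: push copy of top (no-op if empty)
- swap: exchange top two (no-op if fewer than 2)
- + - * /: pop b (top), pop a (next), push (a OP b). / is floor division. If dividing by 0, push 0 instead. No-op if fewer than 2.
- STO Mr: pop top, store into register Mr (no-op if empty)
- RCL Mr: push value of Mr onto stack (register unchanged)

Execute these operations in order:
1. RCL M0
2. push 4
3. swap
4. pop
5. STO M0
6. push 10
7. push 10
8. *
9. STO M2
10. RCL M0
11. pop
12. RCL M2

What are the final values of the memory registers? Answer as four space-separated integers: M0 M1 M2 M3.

After op 1 (RCL M0): stack=[0] mem=[0,0,0,0]
After op 2 (push 4): stack=[0,4] mem=[0,0,0,0]
After op 3 (swap): stack=[4,0] mem=[0,0,0,0]
After op 4 (pop): stack=[4] mem=[0,0,0,0]
After op 5 (STO M0): stack=[empty] mem=[4,0,0,0]
After op 6 (push 10): stack=[10] mem=[4,0,0,0]
After op 7 (push 10): stack=[10,10] mem=[4,0,0,0]
After op 8 (*): stack=[100] mem=[4,0,0,0]
After op 9 (STO M2): stack=[empty] mem=[4,0,100,0]
After op 10 (RCL M0): stack=[4] mem=[4,0,100,0]
After op 11 (pop): stack=[empty] mem=[4,0,100,0]
After op 12 (RCL M2): stack=[100] mem=[4,0,100,0]

Answer: 4 0 100 0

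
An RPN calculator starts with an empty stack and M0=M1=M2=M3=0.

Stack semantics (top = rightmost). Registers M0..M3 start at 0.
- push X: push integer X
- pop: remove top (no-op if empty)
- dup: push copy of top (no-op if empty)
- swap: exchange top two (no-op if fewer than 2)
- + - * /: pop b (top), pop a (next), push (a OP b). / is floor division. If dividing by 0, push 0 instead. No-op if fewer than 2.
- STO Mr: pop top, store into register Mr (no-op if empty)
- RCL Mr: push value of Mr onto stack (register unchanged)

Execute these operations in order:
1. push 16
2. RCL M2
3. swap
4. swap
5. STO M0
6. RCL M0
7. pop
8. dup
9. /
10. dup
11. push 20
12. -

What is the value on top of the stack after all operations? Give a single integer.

Answer: -19

Derivation:
After op 1 (push 16): stack=[16] mem=[0,0,0,0]
After op 2 (RCL M2): stack=[16,0] mem=[0,0,0,0]
After op 3 (swap): stack=[0,16] mem=[0,0,0,0]
After op 4 (swap): stack=[16,0] mem=[0,0,0,0]
After op 5 (STO M0): stack=[16] mem=[0,0,0,0]
After op 6 (RCL M0): stack=[16,0] mem=[0,0,0,0]
After op 7 (pop): stack=[16] mem=[0,0,0,0]
After op 8 (dup): stack=[16,16] mem=[0,0,0,0]
After op 9 (/): stack=[1] mem=[0,0,0,0]
After op 10 (dup): stack=[1,1] mem=[0,0,0,0]
After op 11 (push 20): stack=[1,1,20] mem=[0,0,0,0]
After op 12 (-): stack=[1,-19] mem=[0,0,0,0]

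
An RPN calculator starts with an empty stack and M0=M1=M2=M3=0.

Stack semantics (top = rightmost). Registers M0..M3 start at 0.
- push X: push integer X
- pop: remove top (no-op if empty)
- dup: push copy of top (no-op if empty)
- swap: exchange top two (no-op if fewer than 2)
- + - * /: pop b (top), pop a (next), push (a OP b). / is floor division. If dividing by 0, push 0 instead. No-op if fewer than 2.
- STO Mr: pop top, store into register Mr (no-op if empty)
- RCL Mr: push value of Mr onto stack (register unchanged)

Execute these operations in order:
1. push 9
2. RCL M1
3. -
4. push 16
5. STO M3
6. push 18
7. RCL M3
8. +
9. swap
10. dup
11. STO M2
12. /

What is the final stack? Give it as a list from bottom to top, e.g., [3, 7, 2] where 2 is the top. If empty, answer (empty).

Answer: [3]

Derivation:
After op 1 (push 9): stack=[9] mem=[0,0,0,0]
After op 2 (RCL M1): stack=[9,0] mem=[0,0,0,0]
After op 3 (-): stack=[9] mem=[0,0,0,0]
After op 4 (push 16): stack=[9,16] mem=[0,0,0,0]
After op 5 (STO M3): stack=[9] mem=[0,0,0,16]
After op 6 (push 18): stack=[9,18] mem=[0,0,0,16]
After op 7 (RCL M3): stack=[9,18,16] mem=[0,0,0,16]
After op 8 (+): stack=[9,34] mem=[0,0,0,16]
After op 9 (swap): stack=[34,9] mem=[0,0,0,16]
After op 10 (dup): stack=[34,9,9] mem=[0,0,0,16]
After op 11 (STO M2): stack=[34,9] mem=[0,0,9,16]
After op 12 (/): stack=[3] mem=[0,0,9,16]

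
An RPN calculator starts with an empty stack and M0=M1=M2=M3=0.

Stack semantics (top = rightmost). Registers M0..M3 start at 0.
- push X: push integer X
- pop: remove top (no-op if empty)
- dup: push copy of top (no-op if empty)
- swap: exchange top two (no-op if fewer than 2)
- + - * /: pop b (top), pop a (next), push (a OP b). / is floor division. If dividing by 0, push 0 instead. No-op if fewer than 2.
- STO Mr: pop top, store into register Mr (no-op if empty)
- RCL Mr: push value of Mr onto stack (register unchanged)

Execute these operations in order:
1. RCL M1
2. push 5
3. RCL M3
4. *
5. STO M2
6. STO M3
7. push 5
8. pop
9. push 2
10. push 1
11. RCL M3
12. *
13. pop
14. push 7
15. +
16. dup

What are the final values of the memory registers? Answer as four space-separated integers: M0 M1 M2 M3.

Answer: 0 0 0 0

Derivation:
After op 1 (RCL M1): stack=[0] mem=[0,0,0,0]
After op 2 (push 5): stack=[0,5] mem=[0,0,0,0]
After op 3 (RCL M3): stack=[0,5,0] mem=[0,0,0,0]
After op 4 (*): stack=[0,0] mem=[0,0,0,0]
After op 5 (STO M2): stack=[0] mem=[0,0,0,0]
After op 6 (STO M3): stack=[empty] mem=[0,0,0,0]
After op 7 (push 5): stack=[5] mem=[0,0,0,0]
After op 8 (pop): stack=[empty] mem=[0,0,0,0]
After op 9 (push 2): stack=[2] mem=[0,0,0,0]
After op 10 (push 1): stack=[2,1] mem=[0,0,0,0]
After op 11 (RCL M3): stack=[2,1,0] mem=[0,0,0,0]
After op 12 (*): stack=[2,0] mem=[0,0,0,0]
After op 13 (pop): stack=[2] mem=[0,0,0,0]
After op 14 (push 7): stack=[2,7] mem=[0,0,0,0]
After op 15 (+): stack=[9] mem=[0,0,0,0]
After op 16 (dup): stack=[9,9] mem=[0,0,0,0]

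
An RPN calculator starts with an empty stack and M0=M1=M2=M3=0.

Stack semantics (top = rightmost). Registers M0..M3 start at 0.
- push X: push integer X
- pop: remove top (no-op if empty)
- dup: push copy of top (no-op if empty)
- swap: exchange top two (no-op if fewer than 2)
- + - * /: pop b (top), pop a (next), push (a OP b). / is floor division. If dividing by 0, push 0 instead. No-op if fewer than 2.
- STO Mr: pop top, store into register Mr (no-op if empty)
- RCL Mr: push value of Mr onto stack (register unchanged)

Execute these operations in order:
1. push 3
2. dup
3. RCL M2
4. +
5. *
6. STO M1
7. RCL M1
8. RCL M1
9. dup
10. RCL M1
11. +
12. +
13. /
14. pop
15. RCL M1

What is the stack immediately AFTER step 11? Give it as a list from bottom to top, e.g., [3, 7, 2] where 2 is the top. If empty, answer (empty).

After op 1 (push 3): stack=[3] mem=[0,0,0,0]
After op 2 (dup): stack=[3,3] mem=[0,0,0,0]
After op 3 (RCL M2): stack=[3,3,0] mem=[0,0,0,0]
After op 4 (+): stack=[3,3] mem=[0,0,0,0]
After op 5 (*): stack=[9] mem=[0,0,0,0]
After op 6 (STO M1): stack=[empty] mem=[0,9,0,0]
After op 7 (RCL M1): stack=[9] mem=[0,9,0,0]
After op 8 (RCL M1): stack=[9,9] mem=[0,9,0,0]
After op 9 (dup): stack=[9,9,9] mem=[0,9,0,0]
After op 10 (RCL M1): stack=[9,9,9,9] mem=[0,9,0,0]
After op 11 (+): stack=[9,9,18] mem=[0,9,0,0]

[9, 9, 18]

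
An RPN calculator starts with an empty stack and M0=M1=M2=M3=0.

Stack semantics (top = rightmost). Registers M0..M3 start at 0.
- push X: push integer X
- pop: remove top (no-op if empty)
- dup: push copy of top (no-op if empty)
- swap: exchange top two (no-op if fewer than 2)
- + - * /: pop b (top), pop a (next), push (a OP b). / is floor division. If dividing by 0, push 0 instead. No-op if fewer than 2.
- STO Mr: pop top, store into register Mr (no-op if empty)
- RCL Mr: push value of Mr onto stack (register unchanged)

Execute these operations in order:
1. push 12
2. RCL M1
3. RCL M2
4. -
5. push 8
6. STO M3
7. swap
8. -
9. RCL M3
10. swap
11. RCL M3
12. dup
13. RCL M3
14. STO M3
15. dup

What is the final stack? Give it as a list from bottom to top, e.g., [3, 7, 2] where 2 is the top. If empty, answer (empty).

After op 1 (push 12): stack=[12] mem=[0,0,0,0]
After op 2 (RCL M1): stack=[12,0] mem=[0,0,0,0]
After op 3 (RCL M2): stack=[12,0,0] mem=[0,0,0,0]
After op 4 (-): stack=[12,0] mem=[0,0,0,0]
After op 5 (push 8): stack=[12,0,8] mem=[0,0,0,0]
After op 6 (STO M3): stack=[12,0] mem=[0,0,0,8]
After op 7 (swap): stack=[0,12] mem=[0,0,0,8]
After op 8 (-): stack=[-12] mem=[0,0,0,8]
After op 9 (RCL M3): stack=[-12,8] mem=[0,0,0,8]
After op 10 (swap): stack=[8,-12] mem=[0,0,0,8]
After op 11 (RCL M3): stack=[8,-12,8] mem=[0,0,0,8]
After op 12 (dup): stack=[8,-12,8,8] mem=[0,0,0,8]
After op 13 (RCL M3): stack=[8,-12,8,8,8] mem=[0,0,0,8]
After op 14 (STO M3): stack=[8,-12,8,8] mem=[0,0,0,8]
After op 15 (dup): stack=[8,-12,8,8,8] mem=[0,0,0,8]

Answer: [8, -12, 8, 8, 8]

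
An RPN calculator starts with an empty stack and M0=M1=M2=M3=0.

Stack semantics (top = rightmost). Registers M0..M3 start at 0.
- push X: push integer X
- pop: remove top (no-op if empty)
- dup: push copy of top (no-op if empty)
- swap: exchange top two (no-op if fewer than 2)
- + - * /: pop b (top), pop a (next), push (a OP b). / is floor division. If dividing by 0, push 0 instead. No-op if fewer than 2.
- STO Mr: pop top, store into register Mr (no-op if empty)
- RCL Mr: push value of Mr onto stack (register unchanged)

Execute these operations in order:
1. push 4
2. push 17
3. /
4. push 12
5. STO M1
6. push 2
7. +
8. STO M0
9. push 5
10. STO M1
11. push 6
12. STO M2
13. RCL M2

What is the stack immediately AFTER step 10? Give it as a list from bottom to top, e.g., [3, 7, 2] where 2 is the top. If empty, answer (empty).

After op 1 (push 4): stack=[4] mem=[0,0,0,0]
After op 2 (push 17): stack=[4,17] mem=[0,0,0,0]
After op 3 (/): stack=[0] mem=[0,0,0,0]
After op 4 (push 12): stack=[0,12] mem=[0,0,0,0]
After op 5 (STO M1): stack=[0] mem=[0,12,0,0]
After op 6 (push 2): stack=[0,2] mem=[0,12,0,0]
After op 7 (+): stack=[2] mem=[0,12,0,0]
After op 8 (STO M0): stack=[empty] mem=[2,12,0,0]
After op 9 (push 5): stack=[5] mem=[2,12,0,0]
After op 10 (STO M1): stack=[empty] mem=[2,5,0,0]

(empty)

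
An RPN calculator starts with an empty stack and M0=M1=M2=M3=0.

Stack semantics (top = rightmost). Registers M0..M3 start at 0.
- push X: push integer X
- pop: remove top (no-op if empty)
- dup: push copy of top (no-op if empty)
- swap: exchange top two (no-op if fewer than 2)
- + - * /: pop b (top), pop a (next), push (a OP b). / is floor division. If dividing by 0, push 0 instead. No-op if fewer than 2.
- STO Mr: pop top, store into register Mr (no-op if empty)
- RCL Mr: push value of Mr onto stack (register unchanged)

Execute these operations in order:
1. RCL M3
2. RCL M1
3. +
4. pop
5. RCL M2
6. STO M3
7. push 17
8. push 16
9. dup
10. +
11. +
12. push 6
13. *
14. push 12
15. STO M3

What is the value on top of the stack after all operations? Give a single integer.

Answer: 294

Derivation:
After op 1 (RCL M3): stack=[0] mem=[0,0,0,0]
After op 2 (RCL M1): stack=[0,0] mem=[0,0,0,0]
After op 3 (+): stack=[0] mem=[0,0,0,0]
After op 4 (pop): stack=[empty] mem=[0,0,0,0]
After op 5 (RCL M2): stack=[0] mem=[0,0,0,0]
After op 6 (STO M3): stack=[empty] mem=[0,0,0,0]
After op 7 (push 17): stack=[17] mem=[0,0,0,0]
After op 8 (push 16): stack=[17,16] mem=[0,0,0,0]
After op 9 (dup): stack=[17,16,16] mem=[0,0,0,0]
After op 10 (+): stack=[17,32] mem=[0,0,0,0]
After op 11 (+): stack=[49] mem=[0,0,0,0]
After op 12 (push 6): stack=[49,6] mem=[0,0,0,0]
After op 13 (*): stack=[294] mem=[0,0,0,0]
After op 14 (push 12): stack=[294,12] mem=[0,0,0,0]
After op 15 (STO M3): stack=[294] mem=[0,0,0,12]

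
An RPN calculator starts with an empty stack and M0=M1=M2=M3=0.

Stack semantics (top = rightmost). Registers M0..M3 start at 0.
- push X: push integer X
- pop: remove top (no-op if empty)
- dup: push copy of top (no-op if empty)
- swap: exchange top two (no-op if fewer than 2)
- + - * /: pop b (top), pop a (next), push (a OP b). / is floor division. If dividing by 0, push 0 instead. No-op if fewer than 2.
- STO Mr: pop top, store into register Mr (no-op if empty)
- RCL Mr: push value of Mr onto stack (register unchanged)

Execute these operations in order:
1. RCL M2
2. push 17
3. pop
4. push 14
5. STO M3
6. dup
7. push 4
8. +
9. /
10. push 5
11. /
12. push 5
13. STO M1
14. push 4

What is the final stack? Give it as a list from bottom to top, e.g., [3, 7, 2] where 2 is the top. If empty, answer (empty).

After op 1 (RCL M2): stack=[0] mem=[0,0,0,0]
After op 2 (push 17): stack=[0,17] mem=[0,0,0,0]
After op 3 (pop): stack=[0] mem=[0,0,0,0]
After op 4 (push 14): stack=[0,14] mem=[0,0,0,0]
After op 5 (STO M3): stack=[0] mem=[0,0,0,14]
After op 6 (dup): stack=[0,0] mem=[0,0,0,14]
After op 7 (push 4): stack=[0,0,4] mem=[0,0,0,14]
After op 8 (+): stack=[0,4] mem=[0,0,0,14]
After op 9 (/): stack=[0] mem=[0,0,0,14]
After op 10 (push 5): stack=[0,5] mem=[0,0,0,14]
After op 11 (/): stack=[0] mem=[0,0,0,14]
After op 12 (push 5): stack=[0,5] mem=[0,0,0,14]
After op 13 (STO M1): stack=[0] mem=[0,5,0,14]
After op 14 (push 4): stack=[0,4] mem=[0,5,0,14]

Answer: [0, 4]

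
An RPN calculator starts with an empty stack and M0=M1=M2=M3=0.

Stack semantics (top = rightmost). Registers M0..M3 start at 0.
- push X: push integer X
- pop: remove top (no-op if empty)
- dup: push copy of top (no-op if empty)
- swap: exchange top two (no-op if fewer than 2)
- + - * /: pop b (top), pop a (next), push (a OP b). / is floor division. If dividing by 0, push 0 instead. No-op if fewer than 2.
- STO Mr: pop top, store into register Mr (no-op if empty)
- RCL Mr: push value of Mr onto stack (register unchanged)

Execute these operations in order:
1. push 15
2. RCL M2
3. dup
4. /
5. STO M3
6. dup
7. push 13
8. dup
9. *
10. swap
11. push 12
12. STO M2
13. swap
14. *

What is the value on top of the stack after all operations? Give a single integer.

Answer: 2535

Derivation:
After op 1 (push 15): stack=[15] mem=[0,0,0,0]
After op 2 (RCL M2): stack=[15,0] mem=[0,0,0,0]
After op 3 (dup): stack=[15,0,0] mem=[0,0,0,0]
After op 4 (/): stack=[15,0] mem=[0,0,0,0]
After op 5 (STO M3): stack=[15] mem=[0,0,0,0]
After op 6 (dup): stack=[15,15] mem=[0,0,0,0]
After op 7 (push 13): stack=[15,15,13] mem=[0,0,0,0]
After op 8 (dup): stack=[15,15,13,13] mem=[0,0,0,0]
After op 9 (*): stack=[15,15,169] mem=[0,0,0,0]
After op 10 (swap): stack=[15,169,15] mem=[0,0,0,0]
After op 11 (push 12): stack=[15,169,15,12] mem=[0,0,0,0]
After op 12 (STO M2): stack=[15,169,15] mem=[0,0,12,0]
After op 13 (swap): stack=[15,15,169] mem=[0,0,12,0]
After op 14 (*): stack=[15,2535] mem=[0,0,12,0]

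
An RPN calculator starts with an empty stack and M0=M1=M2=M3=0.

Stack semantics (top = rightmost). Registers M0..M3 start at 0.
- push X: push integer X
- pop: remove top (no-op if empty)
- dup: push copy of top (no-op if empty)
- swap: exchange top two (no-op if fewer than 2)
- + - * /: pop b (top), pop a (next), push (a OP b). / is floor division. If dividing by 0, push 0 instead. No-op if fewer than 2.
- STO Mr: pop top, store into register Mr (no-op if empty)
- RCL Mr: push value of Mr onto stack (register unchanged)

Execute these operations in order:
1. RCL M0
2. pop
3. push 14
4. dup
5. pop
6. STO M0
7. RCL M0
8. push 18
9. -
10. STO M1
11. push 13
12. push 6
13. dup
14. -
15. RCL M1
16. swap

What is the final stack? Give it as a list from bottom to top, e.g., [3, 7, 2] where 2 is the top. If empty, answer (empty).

Answer: [13, -4, 0]

Derivation:
After op 1 (RCL M0): stack=[0] mem=[0,0,0,0]
After op 2 (pop): stack=[empty] mem=[0,0,0,0]
After op 3 (push 14): stack=[14] mem=[0,0,0,0]
After op 4 (dup): stack=[14,14] mem=[0,0,0,0]
After op 5 (pop): stack=[14] mem=[0,0,0,0]
After op 6 (STO M0): stack=[empty] mem=[14,0,0,0]
After op 7 (RCL M0): stack=[14] mem=[14,0,0,0]
After op 8 (push 18): stack=[14,18] mem=[14,0,0,0]
After op 9 (-): stack=[-4] mem=[14,0,0,0]
After op 10 (STO M1): stack=[empty] mem=[14,-4,0,0]
After op 11 (push 13): stack=[13] mem=[14,-4,0,0]
After op 12 (push 6): stack=[13,6] mem=[14,-4,0,0]
After op 13 (dup): stack=[13,6,6] mem=[14,-4,0,0]
After op 14 (-): stack=[13,0] mem=[14,-4,0,0]
After op 15 (RCL M1): stack=[13,0,-4] mem=[14,-4,0,0]
After op 16 (swap): stack=[13,-4,0] mem=[14,-4,0,0]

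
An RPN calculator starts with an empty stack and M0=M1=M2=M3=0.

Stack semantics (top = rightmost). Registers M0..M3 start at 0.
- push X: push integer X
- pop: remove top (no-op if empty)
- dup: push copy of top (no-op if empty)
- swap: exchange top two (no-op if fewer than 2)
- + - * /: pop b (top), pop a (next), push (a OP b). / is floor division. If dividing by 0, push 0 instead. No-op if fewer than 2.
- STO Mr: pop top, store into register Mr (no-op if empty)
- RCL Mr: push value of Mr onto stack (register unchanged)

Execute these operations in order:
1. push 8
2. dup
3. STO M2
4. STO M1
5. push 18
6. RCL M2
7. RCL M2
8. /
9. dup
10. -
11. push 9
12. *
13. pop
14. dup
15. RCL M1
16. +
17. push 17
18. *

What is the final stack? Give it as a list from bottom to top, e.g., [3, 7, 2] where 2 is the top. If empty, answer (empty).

Answer: [18, 442]

Derivation:
After op 1 (push 8): stack=[8] mem=[0,0,0,0]
After op 2 (dup): stack=[8,8] mem=[0,0,0,0]
After op 3 (STO M2): stack=[8] mem=[0,0,8,0]
After op 4 (STO M1): stack=[empty] mem=[0,8,8,0]
After op 5 (push 18): stack=[18] mem=[0,8,8,0]
After op 6 (RCL M2): stack=[18,8] mem=[0,8,8,0]
After op 7 (RCL M2): stack=[18,8,8] mem=[0,8,8,0]
After op 8 (/): stack=[18,1] mem=[0,8,8,0]
After op 9 (dup): stack=[18,1,1] mem=[0,8,8,0]
After op 10 (-): stack=[18,0] mem=[0,8,8,0]
After op 11 (push 9): stack=[18,0,9] mem=[0,8,8,0]
After op 12 (*): stack=[18,0] mem=[0,8,8,0]
After op 13 (pop): stack=[18] mem=[0,8,8,0]
After op 14 (dup): stack=[18,18] mem=[0,8,8,0]
After op 15 (RCL M1): stack=[18,18,8] mem=[0,8,8,0]
After op 16 (+): stack=[18,26] mem=[0,8,8,0]
After op 17 (push 17): stack=[18,26,17] mem=[0,8,8,0]
After op 18 (*): stack=[18,442] mem=[0,8,8,0]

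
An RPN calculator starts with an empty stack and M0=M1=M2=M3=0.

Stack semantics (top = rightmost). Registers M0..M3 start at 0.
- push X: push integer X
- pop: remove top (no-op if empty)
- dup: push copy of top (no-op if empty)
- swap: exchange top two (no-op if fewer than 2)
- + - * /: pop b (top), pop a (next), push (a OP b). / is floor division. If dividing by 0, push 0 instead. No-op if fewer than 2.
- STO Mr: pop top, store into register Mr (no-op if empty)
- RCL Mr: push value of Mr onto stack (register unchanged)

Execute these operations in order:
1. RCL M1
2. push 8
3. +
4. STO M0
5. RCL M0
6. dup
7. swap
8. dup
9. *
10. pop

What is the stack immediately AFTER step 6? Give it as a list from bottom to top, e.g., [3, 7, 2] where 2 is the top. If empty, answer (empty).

After op 1 (RCL M1): stack=[0] mem=[0,0,0,0]
After op 2 (push 8): stack=[0,8] mem=[0,0,0,0]
After op 3 (+): stack=[8] mem=[0,0,0,0]
After op 4 (STO M0): stack=[empty] mem=[8,0,0,0]
After op 5 (RCL M0): stack=[8] mem=[8,0,0,0]
After op 6 (dup): stack=[8,8] mem=[8,0,0,0]

[8, 8]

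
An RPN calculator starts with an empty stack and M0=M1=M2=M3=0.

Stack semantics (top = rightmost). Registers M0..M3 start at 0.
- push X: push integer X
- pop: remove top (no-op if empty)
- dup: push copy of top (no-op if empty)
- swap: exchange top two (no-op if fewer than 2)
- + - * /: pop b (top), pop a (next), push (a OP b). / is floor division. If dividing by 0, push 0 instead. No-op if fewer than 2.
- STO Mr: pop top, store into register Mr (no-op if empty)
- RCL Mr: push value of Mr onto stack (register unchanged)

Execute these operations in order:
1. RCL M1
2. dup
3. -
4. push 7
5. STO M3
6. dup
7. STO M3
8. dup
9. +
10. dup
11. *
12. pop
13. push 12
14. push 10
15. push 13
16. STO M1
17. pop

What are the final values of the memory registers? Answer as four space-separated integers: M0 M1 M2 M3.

Answer: 0 13 0 0

Derivation:
After op 1 (RCL M1): stack=[0] mem=[0,0,0,0]
After op 2 (dup): stack=[0,0] mem=[0,0,0,0]
After op 3 (-): stack=[0] mem=[0,0,0,0]
After op 4 (push 7): stack=[0,7] mem=[0,0,0,0]
After op 5 (STO M3): stack=[0] mem=[0,0,0,7]
After op 6 (dup): stack=[0,0] mem=[0,0,0,7]
After op 7 (STO M3): stack=[0] mem=[0,0,0,0]
After op 8 (dup): stack=[0,0] mem=[0,0,0,0]
After op 9 (+): stack=[0] mem=[0,0,0,0]
After op 10 (dup): stack=[0,0] mem=[0,0,0,0]
After op 11 (*): stack=[0] mem=[0,0,0,0]
After op 12 (pop): stack=[empty] mem=[0,0,0,0]
After op 13 (push 12): stack=[12] mem=[0,0,0,0]
After op 14 (push 10): stack=[12,10] mem=[0,0,0,0]
After op 15 (push 13): stack=[12,10,13] mem=[0,0,0,0]
After op 16 (STO M1): stack=[12,10] mem=[0,13,0,0]
After op 17 (pop): stack=[12] mem=[0,13,0,0]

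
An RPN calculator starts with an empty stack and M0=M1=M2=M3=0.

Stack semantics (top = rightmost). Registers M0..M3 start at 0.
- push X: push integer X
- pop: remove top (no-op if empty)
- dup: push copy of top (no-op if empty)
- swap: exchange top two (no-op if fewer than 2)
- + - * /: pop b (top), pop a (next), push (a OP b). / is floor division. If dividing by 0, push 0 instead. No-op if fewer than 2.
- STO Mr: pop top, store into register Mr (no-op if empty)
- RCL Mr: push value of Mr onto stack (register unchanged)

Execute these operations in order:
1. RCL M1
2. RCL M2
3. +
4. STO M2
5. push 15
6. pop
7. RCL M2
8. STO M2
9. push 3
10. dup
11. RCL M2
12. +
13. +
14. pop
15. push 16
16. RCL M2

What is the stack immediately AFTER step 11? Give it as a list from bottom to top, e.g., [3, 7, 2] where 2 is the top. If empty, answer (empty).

After op 1 (RCL M1): stack=[0] mem=[0,0,0,0]
After op 2 (RCL M2): stack=[0,0] mem=[0,0,0,0]
After op 3 (+): stack=[0] mem=[0,0,0,0]
After op 4 (STO M2): stack=[empty] mem=[0,0,0,0]
After op 5 (push 15): stack=[15] mem=[0,0,0,0]
After op 6 (pop): stack=[empty] mem=[0,0,0,0]
After op 7 (RCL M2): stack=[0] mem=[0,0,0,0]
After op 8 (STO M2): stack=[empty] mem=[0,0,0,0]
After op 9 (push 3): stack=[3] mem=[0,0,0,0]
After op 10 (dup): stack=[3,3] mem=[0,0,0,0]
After op 11 (RCL M2): stack=[3,3,0] mem=[0,0,0,0]

[3, 3, 0]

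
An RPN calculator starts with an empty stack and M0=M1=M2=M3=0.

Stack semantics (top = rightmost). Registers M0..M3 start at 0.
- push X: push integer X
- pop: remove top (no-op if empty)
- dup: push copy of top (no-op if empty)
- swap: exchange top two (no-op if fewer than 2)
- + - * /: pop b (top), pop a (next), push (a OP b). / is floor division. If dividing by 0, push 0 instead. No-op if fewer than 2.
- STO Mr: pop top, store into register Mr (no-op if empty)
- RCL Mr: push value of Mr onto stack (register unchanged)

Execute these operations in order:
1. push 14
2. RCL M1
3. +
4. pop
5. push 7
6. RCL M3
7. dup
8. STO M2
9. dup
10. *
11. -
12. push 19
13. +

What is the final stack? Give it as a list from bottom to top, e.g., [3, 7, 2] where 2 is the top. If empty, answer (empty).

After op 1 (push 14): stack=[14] mem=[0,0,0,0]
After op 2 (RCL M1): stack=[14,0] mem=[0,0,0,0]
After op 3 (+): stack=[14] mem=[0,0,0,0]
After op 4 (pop): stack=[empty] mem=[0,0,0,0]
After op 5 (push 7): stack=[7] mem=[0,0,0,0]
After op 6 (RCL M3): stack=[7,0] mem=[0,0,0,0]
After op 7 (dup): stack=[7,0,0] mem=[0,0,0,0]
After op 8 (STO M2): stack=[7,0] mem=[0,0,0,0]
After op 9 (dup): stack=[7,0,0] mem=[0,0,0,0]
After op 10 (*): stack=[7,0] mem=[0,0,0,0]
After op 11 (-): stack=[7] mem=[0,0,0,0]
After op 12 (push 19): stack=[7,19] mem=[0,0,0,0]
After op 13 (+): stack=[26] mem=[0,0,0,0]

Answer: [26]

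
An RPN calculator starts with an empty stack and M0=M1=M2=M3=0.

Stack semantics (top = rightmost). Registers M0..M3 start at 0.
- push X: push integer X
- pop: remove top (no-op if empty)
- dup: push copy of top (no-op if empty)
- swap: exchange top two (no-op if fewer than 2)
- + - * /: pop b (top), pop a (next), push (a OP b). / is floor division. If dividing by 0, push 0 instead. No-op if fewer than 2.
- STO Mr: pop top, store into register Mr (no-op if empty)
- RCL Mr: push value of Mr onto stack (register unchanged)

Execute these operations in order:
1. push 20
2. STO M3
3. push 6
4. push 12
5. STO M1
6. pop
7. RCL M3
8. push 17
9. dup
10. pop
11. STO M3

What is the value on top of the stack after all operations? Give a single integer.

After op 1 (push 20): stack=[20] mem=[0,0,0,0]
After op 2 (STO M3): stack=[empty] mem=[0,0,0,20]
After op 3 (push 6): stack=[6] mem=[0,0,0,20]
After op 4 (push 12): stack=[6,12] mem=[0,0,0,20]
After op 5 (STO M1): stack=[6] mem=[0,12,0,20]
After op 6 (pop): stack=[empty] mem=[0,12,0,20]
After op 7 (RCL M3): stack=[20] mem=[0,12,0,20]
After op 8 (push 17): stack=[20,17] mem=[0,12,0,20]
After op 9 (dup): stack=[20,17,17] mem=[0,12,0,20]
After op 10 (pop): stack=[20,17] mem=[0,12,0,20]
After op 11 (STO M3): stack=[20] mem=[0,12,0,17]

Answer: 20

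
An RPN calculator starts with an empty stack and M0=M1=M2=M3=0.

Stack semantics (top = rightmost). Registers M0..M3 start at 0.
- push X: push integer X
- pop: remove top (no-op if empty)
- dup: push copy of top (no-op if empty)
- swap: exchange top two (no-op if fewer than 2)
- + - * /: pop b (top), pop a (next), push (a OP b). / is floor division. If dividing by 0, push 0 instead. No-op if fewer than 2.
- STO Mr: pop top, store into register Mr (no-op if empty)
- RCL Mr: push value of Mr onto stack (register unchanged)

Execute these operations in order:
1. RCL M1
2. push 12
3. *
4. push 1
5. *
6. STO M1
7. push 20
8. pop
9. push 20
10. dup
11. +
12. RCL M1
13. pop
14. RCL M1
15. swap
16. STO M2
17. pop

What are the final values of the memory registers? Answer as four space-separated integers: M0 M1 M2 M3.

Answer: 0 0 40 0

Derivation:
After op 1 (RCL M1): stack=[0] mem=[0,0,0,0]
After op 2 (push 12): stack=[0,12] mem=[0,0,0,0]
After op 3 (*): stack=[0] mem=[0,0,0,0]
After op 4 (push 1): stack=[0,1] mem=[0,0,0,0]
After op 5 (*): stack=[0] mem=[0,0,0,0]
After op 6 (STO M1): stack=[empty] mem=[0,0,0,0]
After op 7 (push 20): stack=[20] mem=[0,0,0,0]
After op 8 (pop): stack=[empty] mem=[0,0,0,0]
After op 9 (push 20): stack=[20] mem=[0,0,0,0]
After op 10 (dup): stack=[20,20] mem=[0,0,0,0]
After op 11 (+): stack=[40] mem=[0,0,0,0]
After op 12 (RCL M1): stack=[40,0] mem=[0,0,0,0]
After op 13 (pop): stack=[40] mem=[0,0,0,0]
After op 14 (RCL M1): stack=[40,0] mem=[0,0,0,0]
After op 15 (swap): stack=[0,40] mem=[0,0,0,0]
After op 16 (STO M2): stack=[0] mem=[0,0,40,0]
After op 17 (pop): stack=[empty] mem=[0,0,40,0]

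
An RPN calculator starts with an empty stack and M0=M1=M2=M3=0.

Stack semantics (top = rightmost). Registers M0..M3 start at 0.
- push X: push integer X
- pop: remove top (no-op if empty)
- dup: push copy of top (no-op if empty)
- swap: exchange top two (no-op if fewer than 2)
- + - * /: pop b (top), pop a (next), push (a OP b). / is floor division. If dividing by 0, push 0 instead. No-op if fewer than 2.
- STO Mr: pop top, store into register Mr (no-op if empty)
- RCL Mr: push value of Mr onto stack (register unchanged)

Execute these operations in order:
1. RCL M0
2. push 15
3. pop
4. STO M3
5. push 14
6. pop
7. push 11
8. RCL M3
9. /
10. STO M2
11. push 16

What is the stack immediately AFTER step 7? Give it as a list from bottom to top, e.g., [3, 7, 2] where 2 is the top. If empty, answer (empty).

After op 1 (RCL M0): stack=[0] mem=[0,0,0,0]
After op 2 (push 15): stack=[0,15] mem=[0,0,0,0]
After op 3 (pop): stack=[0] mem=[0,0,0,0]
After op 4 (STO M3): stack=[empty] mem=[0,0,0,0]
After op 5 (push 14): stack=[14] mem=[0,0,0,0]
After op 6 (pop): stack=[empty] mem=[0,0,0,0]
After op 7 (push 11): stack=[11] mem=[0,0,0,0]

[11]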